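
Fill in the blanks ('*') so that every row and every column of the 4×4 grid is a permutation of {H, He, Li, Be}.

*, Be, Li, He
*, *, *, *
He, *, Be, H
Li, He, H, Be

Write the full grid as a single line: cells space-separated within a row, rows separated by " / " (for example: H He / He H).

(r1,c1) = H
(r2,c1) = Be
(r2,c3) = He
(r2,c4) = Li
(r3,c2) = Li
(r2,c2) = H

H Be Li He / Be H He Li / He Li Be H / Li He H Be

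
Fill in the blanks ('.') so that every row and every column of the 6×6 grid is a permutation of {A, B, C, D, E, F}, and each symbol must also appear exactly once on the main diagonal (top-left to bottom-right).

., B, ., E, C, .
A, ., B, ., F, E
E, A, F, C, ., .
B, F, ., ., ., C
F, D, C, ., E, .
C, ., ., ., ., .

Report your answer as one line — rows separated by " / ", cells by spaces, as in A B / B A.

(r1,c1) = D
(r1,c3) = A
(r1,c6) = F
(r2,c2) = C
(r2,c4) = D
(r4,c4) = A
(r4,c5) = D
(r5,c4) = B
(r5,c6) = A
(r6,c2) = E
(r6,c3) = D
(r6,c4) = F
(r6,c6) = B
(r3,c5) = B
(r3,c6) = D
(r4,c3) = E
(r6,c5) = A

D B A E C F / A C B D F E / E A F C B D / B F E A D C / F D C B E A / C E D F A B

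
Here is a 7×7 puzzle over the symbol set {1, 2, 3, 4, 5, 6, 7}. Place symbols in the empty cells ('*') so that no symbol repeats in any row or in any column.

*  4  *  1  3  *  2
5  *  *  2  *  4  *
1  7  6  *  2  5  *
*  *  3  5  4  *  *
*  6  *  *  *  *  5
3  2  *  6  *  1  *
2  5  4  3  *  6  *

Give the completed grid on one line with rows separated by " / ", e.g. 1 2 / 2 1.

6 4 5 1 3 7 2 / 5 3 1 2 6 4 7 / 1 7 6 4 2 5 3 / 7 1 3 5 4 2 6 / 4 6 2 7 1 3 5 / 3 2 7 6 5 1 4 / 2 5 4 3 7 6 1

(r1,c6): row 1 has {1,2,3,4}; column 6 has {1,4,5,6}, so it must be 7.
(r3,c4): row 3 has {1,2,5,6,7}; column 4 has {1,2,3,5,6}, so it must be 4.
(r3,c7): row 3 has {1,2,4,5,6,7}; column 7 has {2,5}, so it must be 3.
(r4,c2): row 4 has {3,4,5}; column 2 has {2,4,5,6,7}, so it must be 1.
(r4,c6): row 4 has {1,3,4,5}; column 6 has {1,4,5,6,7}, so it must be 2.
(r5,c4): row 5 has {5,6}; column 4 has {1,2,3,4,5,6}, so it must be 7.
(r5,c5): row 5 has {5,6,7}; column 5 has {2,3,4}, so it must be 1.
(r5,c6): row 5 has {1,5,6,7}; column 6 has {1,2,4,5,6,7}, so it must be 3.
(r7,c5): row 7 has {2,3,4,5,6}; column 5 has {1,2,3,4}, so it must be 7.
(r7,c7): row 7 has {2,3,4,5,6,7}; column 7 has {2,3,5}, so it must be 1.
(r1,c1): row 1 has {1,2,3,4,7}; column 1 has {1,2,3,5}, so it must be 6.
(r1,c3): row 1 has {1,2,3,4,6,7}; column 3 has {3,4,6}, so it must be 5.
(r2,c2): row 2 has {2,4,5}; column 2 has {1,2,4,5,6,7}, so it must be 3.
(r2,c5): row 2 has {2,3,4,5}; column 5 has {1,2,3,4,7}, so it must be 6.
(r2,c7): row 2 has {2,3,4,5,6}; column 7 has {1,2,3,5}, so it must be 7.
(r4,c1): row 4 has {1,2,3,4,5}; column 1 has {1,2,3,5,6}, so it must be 7.
(r4,c7): row 4 has {1,2,3,4,5,7}; column 7 has {1,2,3,5,7}, so it must be 6.
(r5,c1): row 5 has {1,3,5,6,7}; column 1 has {1,2,3,5,6,7}, so it must be 4.
(r5,c3): row 5 has {1,3,4,5,6,7}; column 3 has {3,4,5,6}, so it must be 2.
(r6,c3): row 6 has {1,2,3,6}; column 3 has {2,3,4,5,6}, so it must be 7.
(r6,c5): row 6 has {1,2,3,6,7}; column 5 has {1,2,3,4,6,7}, so it must be 5.
(r6,c7): row 6 has {1,2,3,5,6,7}; column 7 has {1,2,3,5,6,7}, so it must be 4.
(r2,c3): row 2 has {2,3,4,5,6,7}; column 3 has {2,3,4,5,6,7}, so it must be 1.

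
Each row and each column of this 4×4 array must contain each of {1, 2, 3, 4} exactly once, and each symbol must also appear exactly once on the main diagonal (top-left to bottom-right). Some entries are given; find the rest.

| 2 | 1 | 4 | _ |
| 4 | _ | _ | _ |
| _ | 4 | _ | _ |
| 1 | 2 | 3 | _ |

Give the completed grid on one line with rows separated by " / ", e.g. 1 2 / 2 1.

(r1,c4) = 3
(r2,c2) = 3
(r3,c1) = 3
(r3,c3) = 1
(r3,c4) = 2
(r4,c4) = 4
(r2,c3) = 2
(r2,c4) = 1

2 1 4 3 / 4 3 2 1 / 3 4 1 2 / 1 2 3 4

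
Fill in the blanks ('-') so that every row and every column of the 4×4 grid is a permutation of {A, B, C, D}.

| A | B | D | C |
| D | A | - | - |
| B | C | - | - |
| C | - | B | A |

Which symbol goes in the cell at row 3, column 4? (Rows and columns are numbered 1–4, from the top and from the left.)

At row 2, column 3: row 2 has {A,D}; column 3 has {B,D}; that leaves C.
At row 2, column 4: row 2 has {A,C,D}; column 4 has {A,C}; that leaves B.
At row 3, column 3: row 3 has {B,C}; column 3 has {B,C,D}; that leaves A.
At row 3, column 4: row 3 has {A,B,C}; column 4 has {A,B,C}; that leaves D.

D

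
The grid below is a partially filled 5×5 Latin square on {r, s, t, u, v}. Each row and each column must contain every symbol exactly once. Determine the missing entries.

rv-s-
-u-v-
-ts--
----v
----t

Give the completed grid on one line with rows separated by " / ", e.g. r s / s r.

r v t s u / t u r v s / v t s u r / s r u t v / u s v r t

Cell (r1,c5): row 1 has {r,s,v}; column 5 has {t,v} → u.
Cell (r3,c5): row 3 has {s,t}; column 5 has {t,u,v} → r.
Cell (r1,c3): row 1 has {r,s,u,v}; column 3 has {s} → t.
Cell (r2,c3): row 2 has {u,v}; column 3 has {s,t} → r.
Cell (r2,c5): row 2 has {r,u,v}; column 5 has {r,t,u,v} → s.
Cell (r3,c4): row 3 has {r,s,t}; column 4 has {s,v} → u.
Cell (r4,c3): row 4 has {v}; column 3 has {r,s,t} → u.
Cell (r5,c3): row 5 has {t}; column 3 has {r,s,t,u} → v.
Cell (r5,c4): row 5 has {t,v}; column 4 has {s,u,v} → r.
Cell (r2,c1): row 2 has {r,s,u,v}; column 1 has {r} → t.
Cell (r3,c1): row 3 has {r,s,t,u}; column 1 has {r,t} → v.
Cell (r4,c1): row 4 has {u,v}; column 1 has {r,t,v} → s.
Cell (r4,c2): row 4 has {s,u,v}; column 2 has {t,u,v} → r.
Cell (r4,c4): row 4 has {r,s,u,v}; column 4 has {r,s,u,v} → t.
Cell (r5,c1): row 5 has {r,t,v}; column 1 has {r,s,t,v} → u.
Cell (r5,c2): row 5 has {r,t,u,v}; column 2 has {r,t,u,v} → s.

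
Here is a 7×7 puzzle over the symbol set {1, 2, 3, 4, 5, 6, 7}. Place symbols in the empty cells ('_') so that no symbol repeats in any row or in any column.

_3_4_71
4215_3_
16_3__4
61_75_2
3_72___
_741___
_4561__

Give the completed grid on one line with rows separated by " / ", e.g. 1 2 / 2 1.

5 3 6 4 2 7 1 / 4 2 1 5 6 3 7 / 1 6 2 3 7 5 4 / 6 1 3 7 5 4 2 / 3 5 7 2 4 1 6 / 2 7 4 1 3 6 5 / 7 4 5 6 1 2 3

(r3,c3) = 2
(r3,c5) = 7
(r3,c6) = 5
(r4,c3) = 3
(r4,c6) = 4
(r5,c2) = 5
(r5,c7) = 6
(r7,c6) = 2
(r1,c3) = 6
(r1,c5) = 2
(r2,c5) = 6
(r2,c7) = 7
(r5,c5) = 4
(r5,c6) = 1
(r6,c5) = 3
(r6,c6) = 6
(r6,c7) = 5
(r7,c1) = 7
(r7,c7) = 3
(r1,c1) = 5
(r6,c1) = 2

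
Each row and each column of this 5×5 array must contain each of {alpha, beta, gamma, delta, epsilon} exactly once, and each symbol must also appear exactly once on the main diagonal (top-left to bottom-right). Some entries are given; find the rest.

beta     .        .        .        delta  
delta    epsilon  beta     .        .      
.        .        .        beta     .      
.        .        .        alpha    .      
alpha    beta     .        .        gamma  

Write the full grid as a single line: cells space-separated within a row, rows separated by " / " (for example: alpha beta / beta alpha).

beta gamma alpha epsilon delta / delta epsilon beta gamma alpha / gamma alpha delta beta epsilon / epsilon delta gamma alpha beta / alpha beta epsilon delta gamma

(r2,c4): row 2 has {beta,delta,epsilon}; column 4 has {alpha,beta}, so it must be gamma.
(r2,c5): row 2 has {beta,gamma,delta,epsilon}; column 5 has {gamma,delta}, so it must be alpha.
(r3,c3): row 3 has {beta}; column 3 has {beta}; the diagonal has {alpha,beta,gamma,epsilon}, so it must be delta.
(r3,c5): row 3 has {beta,delta}; column 5 has {alpha,gamma,delta}, so it must be epsilon.
(r4,c5): row 4 has {alpha}; column 5 has {alpha,gamma,delta,epsilon}, so it must be beta.
(r5,c3): row 5 has {alpha,beta,gamma}; column 3 has {beta,delta}, so it must be epsilon.
(r5,c4): row 5 has {alpha,beta,gamma,epsilon}; column 4 has {alpha,beta,gamma}, so it must be delta.
(r1,c4): row 1 has {beta,delta}; column 4 has {alpha,beta,gamma,delta}, so it must be epsilon.
(r3,c1): row 3 has {beta,delta,epsilon}; column 1 has {alpha,beta,delta}, so it must be gamma.
(r3,c2): row 3 has {beta,gamma,delta,epsilon}; column 2 has {beta,epsilon}, so it must be alpha.
(r4,c1): row 4 has {alpha,beta}; column 1 has {alpha,beta,gamma,delta}, so it must be epsilon.
(r4,c3): row 4 has {alpha,beta,epsilon}; column 3 has {beta,delta,epsilon}, so it must be gamma.
(r1,c2): row 1 has {beta,delta,epsilon}; column 2 has {alpha,beta,epsilon}, so it must be gamma.
(r1,c3): row 1 has {beta,gamma,delta,epsilon}; column 3 has {beta,gamma,delta,epsilon}, so it must be alpha.
(r4,c2): row 4 has {alpha,beta,gamma,epsilon}; column 2 has {alpha,beta,gamma,epsilon}, so it must be delta.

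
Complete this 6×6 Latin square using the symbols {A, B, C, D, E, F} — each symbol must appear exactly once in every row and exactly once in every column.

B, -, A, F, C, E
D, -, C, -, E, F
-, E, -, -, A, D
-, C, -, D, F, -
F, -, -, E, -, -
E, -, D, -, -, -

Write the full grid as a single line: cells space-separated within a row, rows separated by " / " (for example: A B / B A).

B D A F C E / D B C A E F / C E F B A D / A C E D F B / F A B E D C / E F D C B A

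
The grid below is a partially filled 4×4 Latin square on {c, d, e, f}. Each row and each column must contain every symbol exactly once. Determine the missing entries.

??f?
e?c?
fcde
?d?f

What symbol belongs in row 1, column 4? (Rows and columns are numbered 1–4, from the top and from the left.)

c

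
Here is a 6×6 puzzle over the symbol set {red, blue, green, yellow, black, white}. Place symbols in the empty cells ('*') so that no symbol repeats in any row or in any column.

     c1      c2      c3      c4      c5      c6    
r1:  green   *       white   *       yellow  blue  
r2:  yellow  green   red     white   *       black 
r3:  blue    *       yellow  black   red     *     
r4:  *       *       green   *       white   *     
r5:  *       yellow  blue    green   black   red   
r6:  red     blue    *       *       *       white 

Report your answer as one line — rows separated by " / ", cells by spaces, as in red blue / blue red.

(r1,c4): row 1 has {blue,green,yellow,white}; column 4 has {green,black,white}, so it must be red.
(r2,c5): row 2 has {red,green,yellow,black,white}; column 5 has {red,yellow,black,white}, so it must be blue.
(r3,c2): row 3 has {red,blue,yellow,black}; column 2 has {blue,green,yellow}, so it must be white.
(r3,c6): row 3 has {red,blue,yellow,black,white}; column 6 has {red,blue,black,white}, so it must be green.
(r4,c1): row 4 has {green,white}; column 1 has {red,blue,green,yellow}, so it must be black.
(r4,c2): row 4 has {green,black,white}; column 2 has {blue,green,yellow,white}, so it must be red.
(r4,c6): row 4 has {red,green,black,white}; column 6 has {red,blue,green,black,white}, so it must be yellow.
(r5,c1): row 5 has {red,blue,green,yellow,black}; column 1 has {red,blue,green,yellow,black}, so it must be white.
(r6,c3): row 6 has {red,blue,white}; column 3 has {red,blue,green,yellow,white}, so it must be black.
(r6,c4): row 6 has {red,blue,black,white}; column 4 has {red,green,black,white}, so it must be yellow.
(r6,c5): row 6 has {red,blue,yellow,black,white}; column 5 has {red,blue,yellow,black,white}, so it must be green.
(r1,c2): row 1 has {red,blue,green,yellow,white}; column 2 has {red,blue,green,yellow,white}, so it must be black.
(r4,c4): row 4 has {red,green,yellow,black,white}; column 4 has {red,green,yellow,black,white}, so it must be blue.

green black white red yellow blue / yellow green red white blue black / blue white yellow black red green / black red green blue white yellow / white yellow blue green black red / red blue black yellow green white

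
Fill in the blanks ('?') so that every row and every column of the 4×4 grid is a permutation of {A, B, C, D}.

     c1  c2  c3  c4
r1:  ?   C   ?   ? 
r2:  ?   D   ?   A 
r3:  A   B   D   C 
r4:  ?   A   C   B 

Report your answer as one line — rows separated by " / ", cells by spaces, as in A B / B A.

row 1 has {C}; column 4 has {A,B,C} — only D is left for (r1,c4).
row 2 has {A,D}; column 3 has {C,D} — only B is left for (r2,c3).
row 4 has {A,B,C}; column 1 has {A} — only D is left for (r4,c1).
row 1 has {C,D}; column 1 has {A,D} — only B is left for (r1,c1).
row 1 has {B,C,D}; column 3 has {B,C,D} — only A is left for (r1,c3).
row 2 has {A,B,D}; column 1 has {A,B,D} — only C is left for (r2,c1).

B C A D / C D B A / A B D C / D A C B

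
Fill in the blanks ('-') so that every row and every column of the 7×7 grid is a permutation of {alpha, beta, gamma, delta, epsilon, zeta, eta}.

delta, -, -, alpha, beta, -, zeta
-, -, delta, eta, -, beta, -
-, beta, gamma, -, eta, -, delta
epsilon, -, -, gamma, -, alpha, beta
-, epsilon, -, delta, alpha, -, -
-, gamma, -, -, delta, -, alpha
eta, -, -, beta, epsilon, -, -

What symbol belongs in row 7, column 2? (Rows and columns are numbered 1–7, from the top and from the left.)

row 1 has {alpha,beta,delta,zeta}; column 2 has {beta,gamma,epsilon} — only eta is left for (r1,c2).
row 1 has {alpha,beta,delta,zeta,eta}; column 3 has {gamma,delta} — only epsilon is left for (r1,c3).
row 1 has {alpha,beta,delta,epsilon,zeta,eta}; column 6 has {alpha,beta} — only gamma is left for (r1,c6).
row 4 has {alpha,beta,gamma,epsilon}; column 5 has {alpha,beta,delta,epsilon,eta} — only zeta is left for (r4,c5).
row 7 has {beta,epsilon,eta}; column 7 has {alpha,beta,delta,zeta} — only gamma is left for (r7,c7).
row 2 has {beta,delta,eta}; column 5 has {alpha,beta,delta,epsilon,zeta,eta} — only gamma is left for (r2,c5).
row 2 has {beta,gamma,delta,eta}; column 7 has {alpha,beta,gamma,delta,zeta} — only epsilon is left for (r2,c7).
row 4 has {alpha,beta,gamma,epsilon,zeta}; column 2 has {beta,gamma,epsilon,eta} — only delta is left for (r4,c2).
row 4 has {alpha,beta,gamma,delta,epsilon,zeta}; column 3 has {gamma,delta,epsilon} — only eta is left for (r4,c3).
row 5 has {alpha,delta,epsilon}; column 7 has {alpha,beta,gamma,delta,epsilon,zeta} — only eta is left for (r5,c7).
row 5 has {alpha,delta,epsilon,eta}; column 6 has {alpha,beta,gamma} — only zeta is left for (r5,c6).
row 7 has {beta,gamma,epsilon,eta}; column 6 has {alpha,beta,gamma,zeta} — only delta is left for (r7,c6).
row 3 has {beta,gamma,delta,eta}; column 6 has {alpha,beta,gamma,delta,zeta} — only epsilon is left for (r3,c6).
row 5 has {alpha,delta,epsilon,zeta,eta}; column 3 has {gamma,delta,epsilon,eta} — only beta is left for (r5,c3).
row 6 has {alpha,gamma,delta}; column 3 has {beta,gamma,delta,epsilon,eta} — only zeta is left for (r6,c3).
row 6 has {alpha,gamma,delta,zeta}; column 4 has {alpha,beta,gamma,delta,eta} — only epsilon is left for (r6,c4).
row 6 has {alpha,gamma,delta,epsilon,zeta}; column 6 has {alpha,beta,gamma,delta,epsilon,zeta} — only eta is left for (r6,c6).
row 7 has {beta,gamma,delta,epsilon,eta}; column 3 has {beta,gamma,delta,epsilon,zeta,eta} — only alpha is left for (r7,c3).
row 3 has {beta,gamma,delta,epsilon,eta}; column 4 has {alpha,beta,gamma,delta,epsilon,eta} — only zeta is left for (r3,c4).
row 5 has {alpha,beta,delta,epsilon,zeta,eta}; column 1 has {delta,epsilon,eta} — only gamma is left for (r5,c1).
row 6 has {alpha,gamma,delta,epsilon,zeta,eta}; column 1 has {gamma,delta,epsilon,eta} — only beta is left for (r6,c1).
row 7 has {alpha,beta,gamma,delta,epsilon,eta}; column 2 has {beta,gamma,delta,epsilon,eta} — only zeta is left for (r7,c2).

zeta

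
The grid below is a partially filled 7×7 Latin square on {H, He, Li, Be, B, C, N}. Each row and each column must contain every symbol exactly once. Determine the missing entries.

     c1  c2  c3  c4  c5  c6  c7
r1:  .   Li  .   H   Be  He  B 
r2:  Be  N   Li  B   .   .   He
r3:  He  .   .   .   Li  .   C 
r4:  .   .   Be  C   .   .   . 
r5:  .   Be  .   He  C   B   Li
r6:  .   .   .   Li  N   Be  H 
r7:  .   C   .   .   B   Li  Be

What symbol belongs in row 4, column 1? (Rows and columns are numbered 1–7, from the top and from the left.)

Li

row 2 has {He,Li,Be,B,N}; column 5 has {Li,Be,B,C,N} — only H is left for (r2,c5).
row 2 has {H,He,Li,Be,B,N}; column 6 has {He,Li,Be,B} — only C is left for (r2,c6).
row 4 has {Be,C}; column 5 has {H,Li,Be,B,C,N} — only He is left for (r4,c5).
row 4 has {He,Be,C}; column 7 has {H,He,Li,Be,B,C} — only N is left for (r4,c7).
row 7 has {Li,Be,B,C}; column 4 has {H,He,Li,B,C} — only N is left for (r7,c4).
row 3 has {He,Li,C}; column 4 has {H,He,Li,B,C,N} — only Be is left for (r3,c4).
row 4 has {He,Be,C,N}; column 6 has {He,Li,Be,B,C} — only H is left for (r4,c6).
row 7 has {Li,Be,B,C,N}; column 1 has {He,Be} — only H is left for (r7,c1).
row 7 has {H,Li,Be,B,C,N}; column 3 has {Li,Be} — only He is left for (r7,c3).
row 3 has {He,Li,Be,C}; column 6 has {H,He,Li,Be,B,C} — only N is left for (r3,c6).
row 4 has {H,He,Be,C,N}; column 2 has {Li,Be,C,N} — only B is left for (r4,c2).
row 5 has {He,Li,Be,B,C}; column 1 has {H,He,Be} — only N is left for (r5,c1).
row 5 has {He,Li,Be,B,C,N}; column 3 has {He,Li,Be} — only H is left for (r5,c3).
row 6 has {H,Li,Be,N}; column 2 has {Li,Be,B,C,N} — only He is left for (r6,c2).
row 1 has {H,He,Li,Be,B}; column 1 has {H,He,Be,N} — only C is left for (r1,c1).
row 1 has {H,He,Li,Be,B,C}; column 3 has {H,He,Li,Be} — only N is left for (r1,c3).
row 3 has {He,Li,Be,C,N}; column 2 has {He,Li,Be,B,C,N} — only H is left for (r3,c2).
row 3 has {H,He,Li,Be,C,N}; column 3 has {H,He,Li,Be,N} — only B is left for (r3,c3).
row 4 has {H,He,Be,B,C,N}; column 1 has {H,He,Be,C,N} — only Li is left for (r4,c1).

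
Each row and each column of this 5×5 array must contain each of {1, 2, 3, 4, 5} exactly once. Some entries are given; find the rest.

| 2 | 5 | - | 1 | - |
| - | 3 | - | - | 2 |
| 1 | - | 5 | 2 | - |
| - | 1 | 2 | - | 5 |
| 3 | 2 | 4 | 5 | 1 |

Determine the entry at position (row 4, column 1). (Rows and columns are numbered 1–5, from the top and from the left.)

4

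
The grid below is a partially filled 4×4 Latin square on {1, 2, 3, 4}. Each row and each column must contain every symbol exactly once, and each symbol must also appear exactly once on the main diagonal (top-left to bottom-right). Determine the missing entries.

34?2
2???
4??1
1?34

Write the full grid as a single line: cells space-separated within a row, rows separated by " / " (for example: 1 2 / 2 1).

3 4 1 2 / 2 1 4 3 / 4 3 2 1 / 1 2 3 4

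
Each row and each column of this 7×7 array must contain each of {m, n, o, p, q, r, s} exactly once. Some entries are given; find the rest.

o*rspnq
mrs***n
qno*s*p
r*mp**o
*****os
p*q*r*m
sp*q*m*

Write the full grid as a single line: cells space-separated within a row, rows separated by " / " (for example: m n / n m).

o m r s p n q / m r s o q p n / q n o m s r p / r s m p n q o / n q p r m o s / p o q n r s m / s p n q o m r

(r1,c2): row 1 has {n,o,p,q,r,s}; column 2 has {n,p,r}, so it must be m.
(r2,c4): row 2 has {m,n,r,s}; column 4 has {p,q,s}, so it must be o.
(r2,c5): row 2 has {m,n,o,r,s}; column 5 has {p,r,s}, so it must be q.
(r2,c6): row 2 has {m,n,o,q,r,s}; column 6 has {m,n,o}, so it must be p.
(r3,c6): row 3 has {n,o,p,q,s}; column 6 has {m,n,o,p}, so it must be r.
(r4,c5): row 4 has {m,o,p,r}; column 5 has {p,q,r,s}, so it must be n.
(r5,c1): row 5 has {o,s}; column 1 has {m,o,p,q,r,s}, so it must be n.
(r5,c2): row 5 has {n,o,s}; column 2 has {m,n,p,r}, so it must be q.
(r5,c3): row 5 has {n,o,q,s}; column 3 has {m,o,q,r,s}, so it must be p.
(r5,c5): row 5 has {n,o,p,q,s}; column 5 has {n,p,q,r,s}, so it must be m.
(r6,c4): row 6 has {m,p,q,r}; column 4 has {o,p,q,s}, so it must be n.
(r6,c6): row 6 has {m,n,p,q,r}; column 6 has {m,n,o,p,r}, so it must be s.
(r7,c3): row 7 has {m,p,q,s}; column 3 has {m,o,p,q,r,s}, so it must be n.
(r7,c5): row 7 has {m,n,p,q,s}; column 5 has {m,n,p,q,r,s}, so it must be o.
(r7,c7): row 7 has {m,n,o,p,q,s}; column 7 has {m,n,o,p,q,s}, so it must be r.
(r3,c4): row 3 has {n,o,p,q,r,s}; column 4 has {n,o,p,q,s}, so it must be m.
(r4,c2): row 4 has {m,n,o,p,r}; column 2 has {m,n,p,q,r}, so it must be s.
(r4,c6): row 4 has {m,n,o,p,r,s}; column 6 has {m,n,o,p,r,s}, so it must be q.
(r5,c4): row 5 has {m,n,o,p,q,s}; column 4 has {m,n,o,p,q,s}, so it must be r.
(r6,c2): row 6 has {m,n,p,q,r,s}; column 2 has {m,n,p,q,r,s}, so it must be o.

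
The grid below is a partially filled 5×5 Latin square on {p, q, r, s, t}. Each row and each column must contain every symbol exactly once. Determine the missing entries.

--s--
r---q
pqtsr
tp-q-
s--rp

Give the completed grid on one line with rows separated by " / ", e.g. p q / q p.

q r s p t / r s p t q / p q t s r / t p r q s / s t q r p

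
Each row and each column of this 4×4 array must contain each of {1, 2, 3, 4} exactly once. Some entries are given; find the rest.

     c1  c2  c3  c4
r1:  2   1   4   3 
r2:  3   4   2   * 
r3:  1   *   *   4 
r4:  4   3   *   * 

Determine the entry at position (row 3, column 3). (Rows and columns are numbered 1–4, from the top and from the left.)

row 2 has {2,3,4}; column 4 has {3,4} — only 1 is left for (r2,c4).
row 3 has {1,4}; column 2 has {1,3,4} — only 2 is left for (r3,c2).
row 3 has {1,2,4}; column 3 has {2,4} — only 3 is left for (r3,c3).

3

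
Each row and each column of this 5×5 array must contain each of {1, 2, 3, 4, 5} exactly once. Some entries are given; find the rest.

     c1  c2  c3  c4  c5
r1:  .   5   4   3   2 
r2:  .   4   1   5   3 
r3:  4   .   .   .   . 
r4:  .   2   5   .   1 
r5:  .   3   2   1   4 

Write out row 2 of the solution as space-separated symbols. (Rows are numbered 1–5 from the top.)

2 4 1 5 3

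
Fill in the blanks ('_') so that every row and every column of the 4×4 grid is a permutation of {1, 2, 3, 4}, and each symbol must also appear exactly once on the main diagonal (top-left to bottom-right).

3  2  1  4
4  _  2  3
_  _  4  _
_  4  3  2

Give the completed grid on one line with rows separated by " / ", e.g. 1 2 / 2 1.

3 2 1 4 / 4 1 2 3 / 2 3 4 1 / 1 4 3 2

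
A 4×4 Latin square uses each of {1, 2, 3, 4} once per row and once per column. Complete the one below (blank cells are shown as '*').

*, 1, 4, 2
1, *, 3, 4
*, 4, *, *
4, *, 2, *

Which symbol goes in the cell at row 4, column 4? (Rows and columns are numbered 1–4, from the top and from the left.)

1

(r1,c1) = 3
(r2,c2) = 2
(r3,c1) = 2
(r3,c3) = 1
(r3,c4) = 3
(r4,c2) = 3
(r4,c4) = 1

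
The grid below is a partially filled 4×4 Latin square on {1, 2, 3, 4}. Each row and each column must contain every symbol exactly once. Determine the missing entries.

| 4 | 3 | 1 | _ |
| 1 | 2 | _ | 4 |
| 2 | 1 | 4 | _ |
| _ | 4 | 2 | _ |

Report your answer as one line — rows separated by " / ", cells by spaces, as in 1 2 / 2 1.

row 1 has {1,3,4}; column 4 has {4} — only 2 is left for (r1,c4).
row 2 has {1,2,4}; column 3 has {1,2,4} — only 3 is left for (r2,c3).
row 3 has {1,2,4}; column 4 has {2,4} — only 3 is left for (r3,c4).
row 4 has {2,4}; column 1 has {1,2,4} — only 3 is left for (r4,c1).
row 4 has {2,3,4}; column 4 has {2,3,4} — only 1 is left for (r4,c4).

4 3 1 2 / 1 2 3 4 / 2 1 4 3 / 3 4 2 1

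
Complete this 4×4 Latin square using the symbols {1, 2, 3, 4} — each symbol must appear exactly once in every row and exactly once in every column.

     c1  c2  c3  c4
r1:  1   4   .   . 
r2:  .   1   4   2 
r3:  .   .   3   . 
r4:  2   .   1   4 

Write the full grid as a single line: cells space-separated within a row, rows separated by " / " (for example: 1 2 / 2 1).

1 4 2 3 / 3 1 4 2 / 4 2 3 1 / 2 3 1 4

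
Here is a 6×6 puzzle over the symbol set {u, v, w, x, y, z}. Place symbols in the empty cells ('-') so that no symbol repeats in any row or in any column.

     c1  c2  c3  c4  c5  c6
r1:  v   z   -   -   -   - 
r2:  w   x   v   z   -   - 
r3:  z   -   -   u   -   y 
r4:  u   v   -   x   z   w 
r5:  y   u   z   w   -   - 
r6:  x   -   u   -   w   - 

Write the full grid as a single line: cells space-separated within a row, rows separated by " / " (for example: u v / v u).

row 1 has {v,z}; column 4 has {u,w,x,z} — only y is left for (r1,c4).
row 2 has {v,w,x,z}; column 6 has {w,y} — only u is left for (r2,c6).
row 3 has {u,y,z}; column 2 has {u,v,x,z} — only w is left for (r3,c2).
row 3 has {u,w,y,z}; column 3 has {u,v,z} — only x is left for (r3,c3).
row 3 has {u,w,x,y,z}; column 5 has {w,z} — only v is left for (r3,c5).
row 4 has {u,v,w,x,z}; column 3 has {u,v,x,z} — only y is left for (r4,c3).
row 5 has {u,w,y,z}; column 5 has {v,w,z} — only x is left for (r5,c5).
row 5 has {u,w,x,y,z}; column 6 has {u,w,y} — only v is left for (r5,c6).
row 6 has {u,w,x}; column 2 has {u,v,w,x,z} — only y is left for (r6,c2).
row 6 has {u,w,x,y}; column 4 has {u,w,x,y,z} — only v is left for (r6,c4).
row 6 has {u,v,w,x,y}; column 6 has {u,v,w,y} — only z is left for (r6,c6).
row 1 has {v,y,z}; column 3 has {u,v,x,y,z} — only w is left for (r1,c3).
row 1 has {v,w,y,z}; column 5 has {v,w,x,z} — only u is left for (r1,c5).
row 1 has {u,v,w,y,z}; column 6 has {u,v,w,y,z} — only x is left for (r1,c6).
row 2 has {u,v,w,x,z}; column 5 has {u,v,w,x,z} — only y is left for (r2,c5).

v z w y u x / w x v z y u / z w x u v y / u v y x z w / y u z w x v / x y u v w z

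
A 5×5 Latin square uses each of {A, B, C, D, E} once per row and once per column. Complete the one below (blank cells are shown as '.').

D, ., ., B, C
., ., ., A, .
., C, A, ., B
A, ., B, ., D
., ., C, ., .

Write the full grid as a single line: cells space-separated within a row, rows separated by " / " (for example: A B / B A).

(r1,c3) = E
(r2,c3) = D
(r2,c5) = E
(r3,c1) = E
(r3,c4) = D
(r4,c2) = E
(r4,c4) = C
(r5,c1) = B
(r5,c4) = E
(r5,c5) = A
(r1,c2) = A
(r2,c1) = C
(r2,c2) = B
(r5,c2) = D

D A E B C / C B D A E / E C A D B / A E B C D / B D C E A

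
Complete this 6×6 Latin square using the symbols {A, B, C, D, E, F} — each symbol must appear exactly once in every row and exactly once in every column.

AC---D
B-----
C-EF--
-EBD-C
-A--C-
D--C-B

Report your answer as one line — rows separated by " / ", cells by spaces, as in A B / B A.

A C F E B D / B D C A F E / C B E F D A / F E B D A C / E A D B C F / D F A C E B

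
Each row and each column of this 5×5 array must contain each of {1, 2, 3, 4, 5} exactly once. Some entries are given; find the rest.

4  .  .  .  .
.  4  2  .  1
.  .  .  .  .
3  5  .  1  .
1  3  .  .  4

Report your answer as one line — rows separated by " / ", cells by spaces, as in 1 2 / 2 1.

4 2 1 5 3 / 5 4 2 3 1 / 2 1 3 4 5 / 3 5 4 1 2 / 1 3 5 2 4

(r2,c1): row 2 has {1,2,4}; column 1 has {1,3,4}, so it must be 5.
(r2,c4): row 2 has {1,2,4,5}; column 4 has {1}, so it must be 3.
(r3,c1): row 3 is empty so far; column 1 has {1,3,4,5}, so it must be 2.
(r3,c2): row 3 has {2}; column 2 has {3,4,5}, so it must be 1.
(r4,c3): row 4 has {1,3,5}; column 3 has {2}, so it must be 4.
(r4,c5): row 4 has {1,3,4,5}; column 5 has {1,4}, so it must be 2.
(r5,c3): row 5 has {1,3,4}; column 3 has {2,4}, so it must be 5.
(r5,c4): row 5 has {1,3,4,5}; column 4 has {1,3}, so it must be 2.
(r1,c2): row 1 has {4}; column 2 has {1,3,4,5}, so it must be 2.
(r1,c4): row 1 has {2,4}; column 4 has {1,2,3}, so it must be 5.
(r1,c5): row 1 has {2,4,5}; column 5 has {1,2,4}, so it must be 3.
(r3,c3): row 3 has {1,2}; column 3 has {2,4,5}, so it must be 3.
(r3,c4): row 3 has {1,2,3}; column 4 has {1,2,3,5}, so it must be 4.
(r3,c5): row 3 has {1,2,3,4}; column 5 has {1,2,3,4}, so it must be 5.
(r1,c3): row 1 has {2,3,4,5}; column 3 has {2,3,4,5}, so it must be 1.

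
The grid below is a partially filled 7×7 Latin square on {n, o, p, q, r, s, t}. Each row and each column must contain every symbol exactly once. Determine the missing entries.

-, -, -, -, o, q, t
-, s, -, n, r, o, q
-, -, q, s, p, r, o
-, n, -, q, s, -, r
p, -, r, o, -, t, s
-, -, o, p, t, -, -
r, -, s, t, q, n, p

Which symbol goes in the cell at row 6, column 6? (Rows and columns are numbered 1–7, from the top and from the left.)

s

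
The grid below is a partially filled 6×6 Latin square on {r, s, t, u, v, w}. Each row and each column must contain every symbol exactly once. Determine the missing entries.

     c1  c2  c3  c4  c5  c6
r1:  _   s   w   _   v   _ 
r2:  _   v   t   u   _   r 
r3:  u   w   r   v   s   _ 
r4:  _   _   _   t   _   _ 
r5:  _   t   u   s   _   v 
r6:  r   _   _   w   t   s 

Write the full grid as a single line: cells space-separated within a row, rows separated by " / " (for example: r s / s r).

t s w r v u / s v t u w r / u w r v s t / v r s t u w / w t u s r v / r u v w t s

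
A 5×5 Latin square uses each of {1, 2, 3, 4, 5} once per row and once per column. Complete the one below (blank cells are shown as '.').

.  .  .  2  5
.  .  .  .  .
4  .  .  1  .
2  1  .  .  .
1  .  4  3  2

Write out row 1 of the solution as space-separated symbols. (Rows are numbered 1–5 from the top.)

3 4 1 2 5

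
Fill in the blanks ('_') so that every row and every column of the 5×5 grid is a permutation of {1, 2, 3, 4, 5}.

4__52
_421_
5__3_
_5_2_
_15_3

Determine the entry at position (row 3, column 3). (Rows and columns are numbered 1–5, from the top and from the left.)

4

(r1,c2) = 3
(r1,c3) = 1
(r2,c1) = 3
(r2,c5) = 5
(r3,c2) = 2
(r3,c3) = 4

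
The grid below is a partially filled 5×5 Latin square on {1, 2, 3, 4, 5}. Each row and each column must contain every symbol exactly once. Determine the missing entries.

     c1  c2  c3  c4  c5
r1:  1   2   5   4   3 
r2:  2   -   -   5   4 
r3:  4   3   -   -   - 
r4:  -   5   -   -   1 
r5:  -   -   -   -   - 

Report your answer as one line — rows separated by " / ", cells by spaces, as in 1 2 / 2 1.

1 2 5 4 3 / 2 1 3 5 4 / 4 3 2 1 5 / 3 5 4 2 1 / 5 4 1 3 2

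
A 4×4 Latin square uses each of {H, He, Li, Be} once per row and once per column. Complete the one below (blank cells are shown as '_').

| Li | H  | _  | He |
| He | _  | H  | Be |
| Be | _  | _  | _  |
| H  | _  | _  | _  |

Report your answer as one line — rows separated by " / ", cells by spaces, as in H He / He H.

Cell (r1,c3): row 1 has {H,He,Li}; column 3 has {H} → Be.
Cell (r2,c2): row 2 has {H,He,Be}; column 2 has {H} → Li.
Cell (r3,c2): row 3 has {Be}; column 2 has {H,Li} → He.
Cell (r3,c3): row 3 has {He,Be}; column 3 has {H,Be} → Li.
Cell (r3,c4): row 3 has {He,Li,Be}; column 4 has {He,Be} → H.
Cell (r4,c2): row 4 has {H}; column 2 has {H,He,Li} → Be.
Cell (r4,c3): row 4 has {H,Be}; column 3 has {H,Li,Be} → He.
Cell (r4,c4): row 4 has {H,He,Be}; column 4 has {H,He,Be} → Li.

Li H Be He / He Li H Be / Be He Li H / H Be He Li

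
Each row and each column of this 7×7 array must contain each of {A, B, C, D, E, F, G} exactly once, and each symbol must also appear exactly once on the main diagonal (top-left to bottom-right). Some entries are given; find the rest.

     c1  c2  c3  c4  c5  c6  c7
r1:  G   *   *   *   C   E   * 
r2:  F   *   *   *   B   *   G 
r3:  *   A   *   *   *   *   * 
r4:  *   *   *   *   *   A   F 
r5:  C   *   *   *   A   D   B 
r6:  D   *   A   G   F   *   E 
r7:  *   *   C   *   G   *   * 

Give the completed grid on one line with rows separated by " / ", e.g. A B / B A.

G F B D C E A / F E D A B C G / E A F B D G C / B D G C E A F / C G E F A D B / D C A G F B E / A B C E G F D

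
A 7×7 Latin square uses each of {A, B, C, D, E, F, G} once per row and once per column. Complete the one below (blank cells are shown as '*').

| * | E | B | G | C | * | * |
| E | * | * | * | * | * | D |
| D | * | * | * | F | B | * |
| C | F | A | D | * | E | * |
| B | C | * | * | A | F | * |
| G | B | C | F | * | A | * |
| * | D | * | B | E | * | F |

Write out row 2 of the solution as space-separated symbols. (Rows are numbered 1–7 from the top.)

E A F C B G D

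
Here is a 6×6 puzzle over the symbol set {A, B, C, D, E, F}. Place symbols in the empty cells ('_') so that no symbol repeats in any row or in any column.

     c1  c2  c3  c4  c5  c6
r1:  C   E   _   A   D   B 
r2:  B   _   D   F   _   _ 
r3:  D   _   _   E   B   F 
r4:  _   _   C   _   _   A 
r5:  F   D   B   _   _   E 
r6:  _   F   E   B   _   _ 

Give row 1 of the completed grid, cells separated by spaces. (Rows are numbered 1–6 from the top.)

C E F A D B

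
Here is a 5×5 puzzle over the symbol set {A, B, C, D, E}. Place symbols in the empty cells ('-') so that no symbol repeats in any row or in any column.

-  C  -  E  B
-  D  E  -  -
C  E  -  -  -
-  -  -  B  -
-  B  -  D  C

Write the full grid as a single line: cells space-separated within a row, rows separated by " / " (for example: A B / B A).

A C D E B / B D E C A / C E B A D / D A C B E / E B A D C

Cell (r2,c5): row 2 has {D,E}; column 5 has {B,C} → A.
Cell (r3,c4): row 3 has {C,E}; column 4 has {B,D,E} → A.
Cell (r3,c5): row 3 has {A,C,E}; column 5 has {A,B,C} → D.
Cell (r4,c2): row 4 has {B}; column 2 has {B,C,D,E} → A.
Cell (r4,c5): row 4 has {A,B}; column 5 has {A,B,C,D} → E.
Cell (r5,c3): row 5 has {B,C,D}; column 3 has {E} → A.
Cell (r1,c3): row 1 has {B,C,E}; column 3 has {A,E} → D.
Cell (r2,c1): row 2 has {A,D,E}; column 1 has {C} → B.
Cell (r2,c4): row 2 has {A,B,D,E}; column 4 has {A,B,D,E} → C.
Cell (r3,c3): row 3 has {A,C,D,E}; column 3 has {A,D,E} → B.
Cell (r4,c1): row 4 has {A,B,E}; column 1 has {B,C} → D.
Cell (r4,c3): row 4 has {A,B,D,E}; column 3 has {A,B,D,E} → C.
Cell (r5,c1): row 5 has {A,B,C,D}; column 1 has {B,C,D} → E.
Cell (r1,c1): row 1 has {B,C,D,E}; column 1 has {B,C,D,E} → A.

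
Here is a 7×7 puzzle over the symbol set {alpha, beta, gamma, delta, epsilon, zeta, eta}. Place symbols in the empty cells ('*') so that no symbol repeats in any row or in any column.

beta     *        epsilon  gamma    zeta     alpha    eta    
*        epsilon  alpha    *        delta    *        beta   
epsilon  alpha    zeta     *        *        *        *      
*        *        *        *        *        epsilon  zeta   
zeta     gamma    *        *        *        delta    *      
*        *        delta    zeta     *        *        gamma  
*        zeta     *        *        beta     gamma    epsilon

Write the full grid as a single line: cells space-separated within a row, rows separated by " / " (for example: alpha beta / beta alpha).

beta delta epsilon gamma zeta alpha eta / gamma epsilon alpha eta delta zeta beta / epsilon alpha zeta beta gamma eta delta / eta beta gamma delta alpha epsilon zeta / zeta gamma beta epsilon eta delta alpha / alpha eta delta zeta epsilon beta gamma / delta zeta eta alpha beta gamma epsilon

At row 1, column 2: row 1 has {alpha,beta,gamma,epsilon,zeta,eta}; column 2 has {alpha,gamma,epsilon,zeta}; that leaves delta.
At row 2, column 4: row 2 has {alpha,beta,delta,epsilon}; column 4 has {gamma,zeta}; that leaves eta.
At row 2, column 6: row 2 has {alpha,beta,delta,epsilon,eta}; column 6 has {alpha,gamma,delta,epsilon}; that leaves zeta.
At row 3, column 7: row 3 has {alpha,epsilon,zeta}; column 7 has {beta,gamma,epsilon,zeta,eta}; that leaves delta.
At row 5, column 7: row 5 has {gamma,delta,zeta}; column 7 has {beta,gamma,delta,epsilon,zeta,eta}; that leaves alpha.
At row 7, column 3: row 7 has {beta,gamma,epsilon,zeta}; column 3 has {alpha,delta,epsilon,zeta}; that leaves eta.
At row 2, column 1: row 2 has {alpha,beta,delta,epsilon,zeta,eta}; column 1 has {beta,epsilon,zeta}; that leaves gamma.
At row 3, column 4: row 3 has {alpha,delta,epsilon,zeta}; column 4 has {gamma,zeta,eta}; that leaves beta.
At row 3, column 6: row 3 has {alpha,beta,delta,epsilon,zeta}; column 6 has {alpha,gamma,delta,epsilon,zeta}; that leaves eta.
At row 5, column 3: row 5 has {alpha,gamma,delta,zeta}; column 3 has {alpha,delta,epsilon,zeta,eta}; that leaves beta.
At row 5, column 4: row 5 has {alpha,beta,gamma,delta,zeta}; column 4 has {beta,gamma,zeta,eta}; that leaves epsilon.
At row 5, column 5: row 5 has {alpha,beta,gamma,delta,epsilon,zeta}; column 5 has {beta,delta,zeta}; that leaves eta.
At row 6, column 6: row 6 has {gamma,delta,zeta}; column 6 has {alpha,gamma,delta,epsilon,zeta,eta}; that leaves beta.
At row 3, column 5: row 3 has {alpha,beta,delta,epsilon,zeta,eta}; column 5 has {beta,delta,zeta,eta}; that leaves gamma.
At row 4, column 3: row 4 has {epsilon,zeta}; column 3 has {alpha,beta,delta,epsilon,zeta,eta}; that leaves gamma.
At row 4, column 5: row 4 has {gamma,epsilon,zeta}; column 5 has {beta,gamma,delta,zeta,eta}; that leaves alpha.
At row 6, column 2: row 6 has {beta,gamma,delta,zeta}; column 2 has {alpha,gamma,delta,epsilon,zeta}; that leaves eta.
At row 6, column 5: row 6 has {beta,gamma,delta,zeta,eta}; column 5 has {alpha,beta,gamma,delta,zeta,eta}; that leaves epsilon.
At row 4, column 2: row 4 has {alpha,gamma,epsilon,zeta}; column 2 has {alpha,gamma,delta,epsilon,zeta,eta}; that leaves beta.
At row 4, column 4: row 4 has {alpha,beta,gamma,epsilon,zeta}; column 4 has {beta,gamma,epsilon,zeta,eta}; that leaves delta.
At row 6, column 1: row 6 has {beta,gamma,delta,epsilon,zeta,eta}; column 1 has {beta,gamma,epsilon,zeta}; that leaves alpha.
At row 7, column 1: row 7 has {beta,gamma,epsilon,zeta,eta}; column 1 has {alpha,beta,gamma,epsilon,zeta}; that leaves delta.
At row 7, column 4: row 7 has {beta,gamma,delta,epsilon,zeta,eta}; column 4 has {beta,gamma,delta,epsilon,zeta,eta}; that leaves alpha.
At row 4, column 1: row 4 has {alpha,beta,gamma,delta,epsilon,zeta}; column 1 has {alpha,beta,gamma,delta,epsilon,zeta}; that leaves eta.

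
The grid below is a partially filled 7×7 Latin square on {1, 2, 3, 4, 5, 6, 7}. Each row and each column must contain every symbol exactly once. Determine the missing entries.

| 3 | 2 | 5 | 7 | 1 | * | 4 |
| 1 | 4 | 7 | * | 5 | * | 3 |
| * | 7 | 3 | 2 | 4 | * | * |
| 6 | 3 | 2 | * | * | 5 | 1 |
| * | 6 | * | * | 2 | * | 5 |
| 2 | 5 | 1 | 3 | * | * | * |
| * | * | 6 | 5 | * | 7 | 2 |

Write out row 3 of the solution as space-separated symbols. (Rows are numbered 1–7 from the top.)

5 7 3 2 4 1 6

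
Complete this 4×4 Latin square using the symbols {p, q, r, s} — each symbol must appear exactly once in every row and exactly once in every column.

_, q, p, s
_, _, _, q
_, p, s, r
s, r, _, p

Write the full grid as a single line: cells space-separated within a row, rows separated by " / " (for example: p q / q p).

r q p s / p s r q / q p s r / s r q p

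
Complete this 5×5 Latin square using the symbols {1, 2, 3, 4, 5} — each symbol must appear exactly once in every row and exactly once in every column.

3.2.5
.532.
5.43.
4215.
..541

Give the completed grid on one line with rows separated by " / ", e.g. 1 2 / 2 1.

(r1,c4) = 1
(r2,c1) = 1
(r2,c5) = 4
(r3,c2) = 1
(r3,c5) = 2
(r4,c5) = 3
(r5,c1) = 2
(r5,c2) = 3
(r1,c2) = 4

3 4 2 1 5 / 1 5 3 2 4 / 5 1 4 3 2 / 4 2 1 5 3 / 2 3 5 4 1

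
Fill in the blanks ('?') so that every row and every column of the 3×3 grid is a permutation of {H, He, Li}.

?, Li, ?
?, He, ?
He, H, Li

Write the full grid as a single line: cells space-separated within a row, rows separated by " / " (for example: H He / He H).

row 1 has {Li}; column 1 has {He} — only H is left for (r1,c1).
row 1 has {H,Li}; column 3 has {Li} — only He is left for (r1,c3).
row 2 has {He}; column 1 has {H,He} — only Li is left for (r2,c1).
row 2 has {He,Li}; column 3 has {He,Li} — only H is left for (r2,c3).

H Li He / Li He H / He H Li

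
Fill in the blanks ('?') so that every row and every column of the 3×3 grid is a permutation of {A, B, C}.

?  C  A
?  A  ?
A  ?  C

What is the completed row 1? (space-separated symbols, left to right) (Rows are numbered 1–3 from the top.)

Cell (r1,c1): row 1 has {A,C}; column 1 has {A} → B.

B C A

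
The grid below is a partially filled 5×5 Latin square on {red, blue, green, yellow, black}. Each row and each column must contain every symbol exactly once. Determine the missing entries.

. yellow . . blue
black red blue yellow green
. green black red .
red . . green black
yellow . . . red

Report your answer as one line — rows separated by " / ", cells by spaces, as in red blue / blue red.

Cell (r1,c1): row 1 has {blue,yellow}; column 1 has {red,yellow,black} → green.
Cell (r1,c3): row 1 has {blue,green,yellow}; column 3 has {blue,black} → red.
Cell (r1,c4): row 1 has {red,blue,green,yellow}; column 4 has {red,green,yellow} → black.
Cell (r3,c1): row 3 has {red,green,black}; column 1 has {red,green,yellow,black} → blue.
Cell (r3,c5): row 3 has {red,blue,green,black}; column 5 has {red,blue,green,black} → yellow.
Cell (r4,c2): row 4 has {red,green,black}; column 2 has {red,green,yellow} → blue.
Cell (r4,c3): row 4 has {red,blue,green,black}; column 3 has {red,blue,black} → yellow.
Cell (r5,c2): row 5 has {red,yellow}; column 2 has {red,blue,green,yellow} → black.
Cell (r5,c3): row 5 has {red,yellow,black}; column 3 has {red,blue,yellow,black} → green.
Cell (r5,c4): row 5 has {red,green,yellow,black}; column 4 has {red,green,yellow,black} → blue.

green yellow red black blue / black red blue yellow green / blue green black red yellow / red blue yellow green black / yellow black green blue red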